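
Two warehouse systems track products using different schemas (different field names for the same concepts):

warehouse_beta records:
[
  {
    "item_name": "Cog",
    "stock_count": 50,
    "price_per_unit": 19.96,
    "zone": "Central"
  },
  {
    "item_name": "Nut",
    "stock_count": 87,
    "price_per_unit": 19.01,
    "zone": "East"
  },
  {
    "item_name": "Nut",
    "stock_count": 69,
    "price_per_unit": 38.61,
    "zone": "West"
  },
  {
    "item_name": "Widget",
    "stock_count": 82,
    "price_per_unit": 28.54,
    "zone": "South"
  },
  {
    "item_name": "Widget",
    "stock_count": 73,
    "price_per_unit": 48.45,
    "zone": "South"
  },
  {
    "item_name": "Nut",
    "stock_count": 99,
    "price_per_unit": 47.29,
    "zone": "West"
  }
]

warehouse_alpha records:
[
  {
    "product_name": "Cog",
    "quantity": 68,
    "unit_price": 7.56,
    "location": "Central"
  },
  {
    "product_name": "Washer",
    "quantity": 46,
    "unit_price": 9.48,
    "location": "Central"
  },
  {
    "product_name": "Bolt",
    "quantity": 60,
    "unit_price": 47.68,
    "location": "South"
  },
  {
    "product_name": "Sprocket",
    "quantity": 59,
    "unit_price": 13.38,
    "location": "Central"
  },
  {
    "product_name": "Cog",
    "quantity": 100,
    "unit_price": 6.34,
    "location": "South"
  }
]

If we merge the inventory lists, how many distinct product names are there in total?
6

Schema mapping: "item_name" (warehouse_beta) = "product_name" (warehouse_alpha) = product name

Products in warehouse_beta: ['Cog', 'Nut', 'Widget']
Products in warehouse_alpha: ['Bolt', 'Cog', 'Sprocket', 'Washer']

Union (unique products): ['Bolt', 'Cog', 'Nut', 'Sprocket', 'Washer', 'Widget']
Count: 6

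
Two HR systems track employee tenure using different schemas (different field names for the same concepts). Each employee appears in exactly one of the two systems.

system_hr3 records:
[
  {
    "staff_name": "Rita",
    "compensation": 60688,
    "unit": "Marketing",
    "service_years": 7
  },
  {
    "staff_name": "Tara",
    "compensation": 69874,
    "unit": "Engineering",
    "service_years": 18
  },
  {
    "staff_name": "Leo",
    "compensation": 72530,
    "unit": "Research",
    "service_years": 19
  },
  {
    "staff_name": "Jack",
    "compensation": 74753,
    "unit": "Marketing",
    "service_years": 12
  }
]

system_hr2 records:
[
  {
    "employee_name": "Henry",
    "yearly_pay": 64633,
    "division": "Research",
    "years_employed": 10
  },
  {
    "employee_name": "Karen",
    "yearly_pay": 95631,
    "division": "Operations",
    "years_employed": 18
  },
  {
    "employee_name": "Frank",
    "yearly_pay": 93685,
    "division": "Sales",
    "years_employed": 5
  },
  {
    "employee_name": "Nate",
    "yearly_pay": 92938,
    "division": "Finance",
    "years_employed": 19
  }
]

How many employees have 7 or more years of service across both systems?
7

Reconcile schemas: "service_years" (system_hr3) = "years_employed" (system_hr2) = years of service

From system_hr3: 4 employees with >= 7 years
From system_hr2: 3 employees with >= 7 years

Total: 4 + 3 = 7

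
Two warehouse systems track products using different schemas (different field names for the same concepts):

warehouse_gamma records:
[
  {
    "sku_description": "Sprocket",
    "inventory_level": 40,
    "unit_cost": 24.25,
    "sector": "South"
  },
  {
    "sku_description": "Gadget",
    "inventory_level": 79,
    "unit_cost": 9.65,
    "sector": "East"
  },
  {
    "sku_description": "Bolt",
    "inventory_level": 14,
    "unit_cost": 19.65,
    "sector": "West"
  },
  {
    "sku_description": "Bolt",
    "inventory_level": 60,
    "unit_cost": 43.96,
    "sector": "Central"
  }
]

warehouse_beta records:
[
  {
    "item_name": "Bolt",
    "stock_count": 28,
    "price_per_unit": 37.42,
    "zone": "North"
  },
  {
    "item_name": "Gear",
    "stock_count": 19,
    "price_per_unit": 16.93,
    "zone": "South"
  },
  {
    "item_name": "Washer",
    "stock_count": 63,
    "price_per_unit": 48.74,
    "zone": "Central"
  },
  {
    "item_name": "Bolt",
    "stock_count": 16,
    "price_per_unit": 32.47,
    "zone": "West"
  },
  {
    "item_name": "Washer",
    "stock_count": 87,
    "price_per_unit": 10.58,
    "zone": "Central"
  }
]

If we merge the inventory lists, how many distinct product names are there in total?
5

Schema mapping: "sku_description" (warehouse_gamma) = "item_name" (warehouse_beta) = product name

Products in warehouse_gamma: ['Bolt', 'Gadget', 'Sprocket']
Products in warehouse_beta: ['Bolt', 'Gear', 'Washer']

Union (unique products): ['Bolt', 'Gadget', 'Gear', 'Sprocket', 'Washer']
Count: 5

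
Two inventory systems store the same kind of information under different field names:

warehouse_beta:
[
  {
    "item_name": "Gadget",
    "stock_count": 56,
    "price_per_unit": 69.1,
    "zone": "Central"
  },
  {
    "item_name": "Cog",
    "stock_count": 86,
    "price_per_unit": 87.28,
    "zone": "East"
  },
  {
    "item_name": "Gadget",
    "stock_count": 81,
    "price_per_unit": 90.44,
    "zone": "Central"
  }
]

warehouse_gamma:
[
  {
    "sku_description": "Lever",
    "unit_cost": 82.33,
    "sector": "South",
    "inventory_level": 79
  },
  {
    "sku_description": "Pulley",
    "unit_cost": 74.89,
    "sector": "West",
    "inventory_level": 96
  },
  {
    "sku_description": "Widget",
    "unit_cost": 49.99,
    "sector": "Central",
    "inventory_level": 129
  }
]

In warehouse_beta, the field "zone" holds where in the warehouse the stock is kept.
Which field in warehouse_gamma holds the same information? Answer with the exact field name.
sector

In warehouse_beta, "zone" holds where in the warehouse the stock is kept.
The fields in warehouse_gamma are: "sku_description", "unit_cost", "sector", "inventory_level".
"sector" is the match: the name refers to the same concept and its values are area labels (e.g. 'Central', 'South').
The other fields ("sku_description", "unit_cost", "inventory_level") hold different kinds of data.

So "zone" in warehouse_beta corresponds to "sector" in warehouse_gamma.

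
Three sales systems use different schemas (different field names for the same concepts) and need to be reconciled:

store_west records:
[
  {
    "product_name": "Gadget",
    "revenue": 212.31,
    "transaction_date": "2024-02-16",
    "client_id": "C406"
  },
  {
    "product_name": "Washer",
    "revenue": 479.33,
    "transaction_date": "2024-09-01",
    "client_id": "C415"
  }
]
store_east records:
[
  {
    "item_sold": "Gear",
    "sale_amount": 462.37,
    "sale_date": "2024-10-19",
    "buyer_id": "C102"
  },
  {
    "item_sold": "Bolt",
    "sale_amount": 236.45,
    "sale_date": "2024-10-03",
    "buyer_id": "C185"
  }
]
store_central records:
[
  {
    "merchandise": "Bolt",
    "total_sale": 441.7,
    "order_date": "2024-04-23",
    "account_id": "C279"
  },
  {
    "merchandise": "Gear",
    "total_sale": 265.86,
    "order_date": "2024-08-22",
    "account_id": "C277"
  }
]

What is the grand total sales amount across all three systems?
2098.02

Schema reconciliation - all amount fields map to sale amount:

store_west (revenue): 691.64
store_east (sale_amount): 698.82
store_central (total_sale): 707.56

Grand total: 2098.02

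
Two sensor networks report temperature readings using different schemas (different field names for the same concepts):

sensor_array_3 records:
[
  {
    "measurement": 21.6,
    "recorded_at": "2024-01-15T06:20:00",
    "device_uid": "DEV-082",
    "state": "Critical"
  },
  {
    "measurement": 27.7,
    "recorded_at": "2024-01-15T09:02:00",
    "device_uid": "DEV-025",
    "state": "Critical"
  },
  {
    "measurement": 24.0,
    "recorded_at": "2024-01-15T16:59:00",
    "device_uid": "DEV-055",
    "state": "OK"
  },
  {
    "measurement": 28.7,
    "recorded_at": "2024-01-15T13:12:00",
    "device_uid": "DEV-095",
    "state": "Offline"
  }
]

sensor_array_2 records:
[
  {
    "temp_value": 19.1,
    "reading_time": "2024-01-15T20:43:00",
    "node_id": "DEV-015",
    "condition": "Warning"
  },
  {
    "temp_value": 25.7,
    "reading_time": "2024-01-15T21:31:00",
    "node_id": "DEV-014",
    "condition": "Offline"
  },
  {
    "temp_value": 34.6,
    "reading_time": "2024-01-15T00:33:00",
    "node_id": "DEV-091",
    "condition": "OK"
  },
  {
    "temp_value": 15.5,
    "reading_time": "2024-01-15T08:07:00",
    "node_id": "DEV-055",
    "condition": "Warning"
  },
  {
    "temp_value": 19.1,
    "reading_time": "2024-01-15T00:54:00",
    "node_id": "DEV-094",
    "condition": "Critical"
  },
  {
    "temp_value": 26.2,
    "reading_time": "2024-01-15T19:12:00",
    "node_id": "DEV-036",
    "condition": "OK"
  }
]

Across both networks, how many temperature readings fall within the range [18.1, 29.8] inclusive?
8

Schema mapping: "measurement" (sensor_array_3) = "temp_value" (sensor_array_2) = temperature

Readings in [18.1, 29.8] from sensor_array_3: 4
Readings in [18.1, 29.8] from sensor_array_2: 4

Total count: 4 + 4 = 8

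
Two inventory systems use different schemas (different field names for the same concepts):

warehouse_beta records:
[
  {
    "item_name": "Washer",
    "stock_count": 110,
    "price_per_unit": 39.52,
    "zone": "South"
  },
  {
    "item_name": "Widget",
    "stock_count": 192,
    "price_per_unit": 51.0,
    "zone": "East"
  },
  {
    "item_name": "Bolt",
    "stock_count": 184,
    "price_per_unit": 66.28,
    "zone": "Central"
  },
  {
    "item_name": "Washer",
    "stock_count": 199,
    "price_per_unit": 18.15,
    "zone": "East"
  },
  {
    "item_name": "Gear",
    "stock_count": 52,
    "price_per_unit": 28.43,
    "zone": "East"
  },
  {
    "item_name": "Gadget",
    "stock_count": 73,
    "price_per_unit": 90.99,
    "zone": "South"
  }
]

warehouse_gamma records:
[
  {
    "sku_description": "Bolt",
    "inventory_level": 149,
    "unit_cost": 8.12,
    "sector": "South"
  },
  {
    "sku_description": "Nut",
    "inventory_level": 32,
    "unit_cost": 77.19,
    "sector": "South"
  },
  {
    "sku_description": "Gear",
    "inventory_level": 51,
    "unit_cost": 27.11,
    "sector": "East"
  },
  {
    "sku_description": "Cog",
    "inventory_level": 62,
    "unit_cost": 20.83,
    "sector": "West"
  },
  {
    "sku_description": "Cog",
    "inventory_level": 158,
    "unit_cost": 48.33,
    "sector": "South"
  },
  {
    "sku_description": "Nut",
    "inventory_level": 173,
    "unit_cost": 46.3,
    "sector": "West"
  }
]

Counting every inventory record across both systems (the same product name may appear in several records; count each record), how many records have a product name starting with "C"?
2

Schema mapping: "item_name" (warehouse_beta) = "sku_description" (warehouse_gamma) = product name

Records with product name starting with "C" in warehouse_beta: 0
Records with product name starting with "C" in warehouse_gamma: 2

Total: 0 + 2 = 2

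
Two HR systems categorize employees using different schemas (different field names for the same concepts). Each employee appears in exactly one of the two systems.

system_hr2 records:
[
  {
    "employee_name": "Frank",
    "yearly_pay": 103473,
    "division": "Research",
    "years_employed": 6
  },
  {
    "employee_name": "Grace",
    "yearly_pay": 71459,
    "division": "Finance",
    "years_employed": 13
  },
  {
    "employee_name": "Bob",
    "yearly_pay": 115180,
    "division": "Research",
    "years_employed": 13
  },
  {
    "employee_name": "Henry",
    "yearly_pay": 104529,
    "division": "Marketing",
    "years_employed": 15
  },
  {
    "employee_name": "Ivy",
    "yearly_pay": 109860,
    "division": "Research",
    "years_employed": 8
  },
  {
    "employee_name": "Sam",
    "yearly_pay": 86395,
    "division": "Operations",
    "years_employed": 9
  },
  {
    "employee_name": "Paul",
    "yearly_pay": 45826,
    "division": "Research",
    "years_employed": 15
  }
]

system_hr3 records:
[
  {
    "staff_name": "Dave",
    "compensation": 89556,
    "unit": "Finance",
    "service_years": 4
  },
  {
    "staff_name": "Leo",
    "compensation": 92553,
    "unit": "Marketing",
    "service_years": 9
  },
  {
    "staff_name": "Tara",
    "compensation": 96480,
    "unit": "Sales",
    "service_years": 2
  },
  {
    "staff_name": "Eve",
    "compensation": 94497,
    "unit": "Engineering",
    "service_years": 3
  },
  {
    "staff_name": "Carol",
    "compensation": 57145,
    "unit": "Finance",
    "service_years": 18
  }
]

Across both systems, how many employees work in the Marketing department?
2

Schema mapping: "division" (system_hr2) = "unit" (system_hr3) = department

Marketing employees in system_hr2: 1
Marketing employees in system_hr3: 1

Total in Marketing: 1 + 1 = 2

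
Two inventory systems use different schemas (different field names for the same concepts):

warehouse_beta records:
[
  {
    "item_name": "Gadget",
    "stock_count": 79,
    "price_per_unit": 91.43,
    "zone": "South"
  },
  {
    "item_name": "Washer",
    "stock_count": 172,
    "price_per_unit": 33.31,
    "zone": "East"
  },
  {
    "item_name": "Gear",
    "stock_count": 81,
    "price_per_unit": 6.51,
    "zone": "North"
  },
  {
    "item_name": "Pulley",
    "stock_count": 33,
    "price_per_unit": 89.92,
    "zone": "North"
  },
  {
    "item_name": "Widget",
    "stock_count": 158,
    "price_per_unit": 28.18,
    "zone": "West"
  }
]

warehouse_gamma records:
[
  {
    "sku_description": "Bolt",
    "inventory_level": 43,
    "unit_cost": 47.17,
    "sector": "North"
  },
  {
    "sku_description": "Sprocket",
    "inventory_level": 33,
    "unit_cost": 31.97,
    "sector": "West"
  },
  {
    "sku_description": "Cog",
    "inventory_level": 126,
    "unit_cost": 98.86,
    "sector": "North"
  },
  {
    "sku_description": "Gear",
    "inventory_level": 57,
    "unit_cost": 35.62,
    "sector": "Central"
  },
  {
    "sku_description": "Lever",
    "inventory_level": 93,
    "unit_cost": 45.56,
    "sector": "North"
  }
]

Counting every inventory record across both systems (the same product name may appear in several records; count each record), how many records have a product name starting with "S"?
1

Schema mapping: "item_name" (warehouse_beta) = "sku_description" (warehouse_gamma) = product name

Records with product name starting with "S" in warehouse_beta: 0
Records with product name starting with "S" in warehouse_gamma: 1

Total: 0 + 1 = 1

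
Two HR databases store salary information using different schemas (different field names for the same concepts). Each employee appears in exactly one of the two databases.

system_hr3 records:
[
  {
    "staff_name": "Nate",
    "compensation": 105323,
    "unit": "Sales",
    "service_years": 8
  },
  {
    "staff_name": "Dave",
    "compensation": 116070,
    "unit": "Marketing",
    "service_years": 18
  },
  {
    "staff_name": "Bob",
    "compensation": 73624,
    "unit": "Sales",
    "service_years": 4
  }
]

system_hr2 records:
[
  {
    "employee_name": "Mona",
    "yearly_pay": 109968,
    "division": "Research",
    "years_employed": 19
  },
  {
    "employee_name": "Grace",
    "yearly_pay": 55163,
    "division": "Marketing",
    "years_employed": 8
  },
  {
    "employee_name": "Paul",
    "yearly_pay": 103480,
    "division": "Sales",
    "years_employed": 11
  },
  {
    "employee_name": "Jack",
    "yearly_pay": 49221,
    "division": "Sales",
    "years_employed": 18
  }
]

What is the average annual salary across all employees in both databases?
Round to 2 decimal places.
87549.86

Schema mapping: "compensation" (system_hr3) = "yearly_pay" (system_hr2) = annual salary

All salaries: [105323, 116070, 73624, 109968, 55163, 103480, 49221]
Sum: 612849
Count: 7
Average: 612849 / 7 = 87549.86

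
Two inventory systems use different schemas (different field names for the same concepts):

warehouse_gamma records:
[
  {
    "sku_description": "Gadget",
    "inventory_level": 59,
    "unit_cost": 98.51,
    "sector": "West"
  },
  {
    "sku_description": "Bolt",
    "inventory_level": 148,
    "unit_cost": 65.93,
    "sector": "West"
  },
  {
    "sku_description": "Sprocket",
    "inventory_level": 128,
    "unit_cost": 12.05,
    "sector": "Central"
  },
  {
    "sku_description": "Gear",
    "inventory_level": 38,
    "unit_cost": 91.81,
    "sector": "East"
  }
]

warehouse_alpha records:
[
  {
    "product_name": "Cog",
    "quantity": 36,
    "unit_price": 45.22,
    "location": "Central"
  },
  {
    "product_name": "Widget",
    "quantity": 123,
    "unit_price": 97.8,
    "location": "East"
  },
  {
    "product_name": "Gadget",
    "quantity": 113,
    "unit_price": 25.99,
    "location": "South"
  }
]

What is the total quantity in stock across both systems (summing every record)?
645

To reconcile these schemas, identify the field holding the quantity in stock in each system:
1. In warehouse_gamma it is "inventory_level"
2. In warehouse_alpha it is "quantity"

From warehouse_gamma: 59 + 148 + 128 + 38 = 373
From warehouse_alpha: 36 + 123 + 113 = 272

Total: 373 + 272 = 645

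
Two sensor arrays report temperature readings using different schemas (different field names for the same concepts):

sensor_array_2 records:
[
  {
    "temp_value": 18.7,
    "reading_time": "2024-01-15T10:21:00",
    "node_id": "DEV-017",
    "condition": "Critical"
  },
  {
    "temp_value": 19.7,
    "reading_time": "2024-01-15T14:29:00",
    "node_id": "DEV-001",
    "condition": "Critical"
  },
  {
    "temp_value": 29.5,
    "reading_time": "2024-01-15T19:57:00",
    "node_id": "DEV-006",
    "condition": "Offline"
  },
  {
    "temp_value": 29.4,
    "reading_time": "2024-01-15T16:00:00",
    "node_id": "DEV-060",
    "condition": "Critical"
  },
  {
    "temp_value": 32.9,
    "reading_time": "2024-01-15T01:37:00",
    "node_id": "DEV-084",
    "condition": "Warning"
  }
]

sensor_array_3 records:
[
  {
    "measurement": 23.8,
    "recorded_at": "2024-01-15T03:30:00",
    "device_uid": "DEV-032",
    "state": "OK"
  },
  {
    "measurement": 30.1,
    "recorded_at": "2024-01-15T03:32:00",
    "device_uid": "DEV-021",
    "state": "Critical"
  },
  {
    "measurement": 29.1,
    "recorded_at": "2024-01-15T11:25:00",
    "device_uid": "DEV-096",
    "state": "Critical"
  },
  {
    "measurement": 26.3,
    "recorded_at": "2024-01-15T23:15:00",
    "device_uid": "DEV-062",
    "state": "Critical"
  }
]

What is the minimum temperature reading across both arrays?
18.7

Schema mapping: "temp_value" (sensor_array_2) = "measurement" (sensor_array_3) = temperature reading

Minimum in sensor_array_2: 18.7
Minimum in sensor_array_3: 23.8

Overall minimum: min(18.7, 23.8) = 18.7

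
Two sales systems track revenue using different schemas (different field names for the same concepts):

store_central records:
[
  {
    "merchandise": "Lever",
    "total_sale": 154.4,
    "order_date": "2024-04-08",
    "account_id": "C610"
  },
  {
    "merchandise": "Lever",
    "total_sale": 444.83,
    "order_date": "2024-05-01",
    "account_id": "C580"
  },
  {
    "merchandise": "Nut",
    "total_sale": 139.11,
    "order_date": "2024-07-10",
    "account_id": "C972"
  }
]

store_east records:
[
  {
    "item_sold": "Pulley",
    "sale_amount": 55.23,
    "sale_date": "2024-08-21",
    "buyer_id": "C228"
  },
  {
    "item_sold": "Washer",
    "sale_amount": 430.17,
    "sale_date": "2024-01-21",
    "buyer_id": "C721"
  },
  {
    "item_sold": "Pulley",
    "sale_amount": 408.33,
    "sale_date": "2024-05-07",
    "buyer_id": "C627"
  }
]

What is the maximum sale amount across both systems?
444.83

Reconcile: "total_sale" (store_central) = "sale_amount" (store_east) = sale amount

Maximum in store_central: 444.83
Maximum in store_east: 430.17

Overall maximum: max(444.83, 430.17) = 444.83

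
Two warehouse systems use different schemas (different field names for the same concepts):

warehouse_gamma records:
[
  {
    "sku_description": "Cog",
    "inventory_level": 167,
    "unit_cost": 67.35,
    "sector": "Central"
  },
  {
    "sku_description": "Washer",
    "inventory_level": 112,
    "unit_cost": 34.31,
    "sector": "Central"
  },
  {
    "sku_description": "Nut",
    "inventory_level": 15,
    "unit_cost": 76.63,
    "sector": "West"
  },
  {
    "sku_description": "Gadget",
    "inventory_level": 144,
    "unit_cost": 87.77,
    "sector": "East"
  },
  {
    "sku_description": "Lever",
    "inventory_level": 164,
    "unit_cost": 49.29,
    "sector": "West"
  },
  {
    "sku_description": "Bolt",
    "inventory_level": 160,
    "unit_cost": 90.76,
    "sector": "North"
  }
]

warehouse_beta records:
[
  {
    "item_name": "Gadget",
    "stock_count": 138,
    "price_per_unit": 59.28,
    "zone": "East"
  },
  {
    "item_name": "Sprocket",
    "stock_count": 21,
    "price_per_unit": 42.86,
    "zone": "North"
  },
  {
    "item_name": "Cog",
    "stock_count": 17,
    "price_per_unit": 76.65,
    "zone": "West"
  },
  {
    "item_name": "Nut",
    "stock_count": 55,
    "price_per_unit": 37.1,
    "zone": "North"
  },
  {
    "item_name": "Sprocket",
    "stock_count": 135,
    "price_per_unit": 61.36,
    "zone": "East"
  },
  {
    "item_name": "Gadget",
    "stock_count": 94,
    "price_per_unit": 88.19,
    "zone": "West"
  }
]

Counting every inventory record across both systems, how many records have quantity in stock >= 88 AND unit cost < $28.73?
0

Schema mappings:
- "inventory_level" (warehouse_gamma) = "stock_count" (warehouse_beta) = quantity
- "unit_cost" (warehouse_gamma) = "price_per_unit" (warehouse_beta) = unit cost

Records meeting both conditions in warehouse_gamma: 0
Records meeting both conditions in warehouse_beta: 0

Total: 0 + 0 = 0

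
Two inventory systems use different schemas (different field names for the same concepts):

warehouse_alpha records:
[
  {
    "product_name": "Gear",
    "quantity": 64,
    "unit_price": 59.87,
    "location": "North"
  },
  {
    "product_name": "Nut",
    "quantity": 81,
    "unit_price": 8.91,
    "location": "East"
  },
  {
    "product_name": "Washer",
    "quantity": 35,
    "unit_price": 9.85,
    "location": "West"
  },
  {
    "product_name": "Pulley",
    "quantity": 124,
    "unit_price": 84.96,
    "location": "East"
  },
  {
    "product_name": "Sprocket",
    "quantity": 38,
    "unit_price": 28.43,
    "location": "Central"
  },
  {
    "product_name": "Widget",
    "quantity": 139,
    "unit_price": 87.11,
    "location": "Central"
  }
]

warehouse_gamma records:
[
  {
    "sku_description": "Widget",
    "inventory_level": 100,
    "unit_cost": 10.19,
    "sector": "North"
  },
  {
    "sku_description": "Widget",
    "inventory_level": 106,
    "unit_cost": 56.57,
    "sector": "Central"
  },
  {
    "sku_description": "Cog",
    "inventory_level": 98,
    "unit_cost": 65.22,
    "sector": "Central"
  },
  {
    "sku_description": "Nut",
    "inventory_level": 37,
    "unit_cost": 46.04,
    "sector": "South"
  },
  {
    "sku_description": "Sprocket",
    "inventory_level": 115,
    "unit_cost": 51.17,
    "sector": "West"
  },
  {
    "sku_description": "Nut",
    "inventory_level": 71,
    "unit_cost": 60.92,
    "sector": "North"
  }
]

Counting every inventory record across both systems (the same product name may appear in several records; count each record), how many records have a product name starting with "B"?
0

Schema mapping: "product_name" (warehouse_alpha) = "sku_description" (warehouse_gamma) = product name

Records with product name starting with "B" in warehouse_alpha: 0
Records with product name starting with "B" in warehouse_gamma: 0

Total: 0 + 0 = 0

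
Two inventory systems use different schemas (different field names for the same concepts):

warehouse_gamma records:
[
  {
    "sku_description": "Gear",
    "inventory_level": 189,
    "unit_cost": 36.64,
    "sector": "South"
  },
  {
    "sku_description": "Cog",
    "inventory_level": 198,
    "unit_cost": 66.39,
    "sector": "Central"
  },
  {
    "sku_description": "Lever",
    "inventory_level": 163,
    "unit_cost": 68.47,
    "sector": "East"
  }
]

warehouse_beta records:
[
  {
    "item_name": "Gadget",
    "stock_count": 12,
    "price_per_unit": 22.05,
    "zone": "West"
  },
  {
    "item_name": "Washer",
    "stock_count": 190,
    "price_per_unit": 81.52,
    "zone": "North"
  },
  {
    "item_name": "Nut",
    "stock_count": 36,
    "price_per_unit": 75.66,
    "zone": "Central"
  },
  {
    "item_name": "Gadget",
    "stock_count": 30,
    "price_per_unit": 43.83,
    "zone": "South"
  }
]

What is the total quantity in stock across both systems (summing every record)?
818

To reconcile these schemas, identify the field holding the quantity in stock in each system:
1. In warehouse_gamma it is "inventory_level"
2. In warehouse_beta it is "stock_count"

From warehouse_gamma: 189 + 198 + 163 = 550
From warehouse_beta: 12 + 190 + 36 + 30 = 268

Total: 550 + 268 = 818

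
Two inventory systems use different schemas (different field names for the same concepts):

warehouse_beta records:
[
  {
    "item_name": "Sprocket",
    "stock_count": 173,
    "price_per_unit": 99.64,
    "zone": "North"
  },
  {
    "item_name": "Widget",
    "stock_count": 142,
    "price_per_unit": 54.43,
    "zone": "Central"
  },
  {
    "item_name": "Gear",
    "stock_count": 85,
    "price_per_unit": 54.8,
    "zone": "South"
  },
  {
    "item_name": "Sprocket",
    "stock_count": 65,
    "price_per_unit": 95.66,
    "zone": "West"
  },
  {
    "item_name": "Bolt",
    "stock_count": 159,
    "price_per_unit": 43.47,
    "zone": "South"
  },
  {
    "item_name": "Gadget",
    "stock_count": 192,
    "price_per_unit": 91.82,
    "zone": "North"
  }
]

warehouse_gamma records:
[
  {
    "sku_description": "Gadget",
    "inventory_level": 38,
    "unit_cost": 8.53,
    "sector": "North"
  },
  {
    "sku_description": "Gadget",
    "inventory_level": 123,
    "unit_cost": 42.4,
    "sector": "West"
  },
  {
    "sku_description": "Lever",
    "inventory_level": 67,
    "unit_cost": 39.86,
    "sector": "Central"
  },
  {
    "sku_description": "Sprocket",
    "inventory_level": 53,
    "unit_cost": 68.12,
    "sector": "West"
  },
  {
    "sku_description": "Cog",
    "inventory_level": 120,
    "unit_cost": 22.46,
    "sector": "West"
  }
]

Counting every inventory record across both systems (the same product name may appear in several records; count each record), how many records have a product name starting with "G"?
4

Schema mapping: "item_name" (warehouse_beta) = "sku_description" (warehouse_gamma) = product name

Records with product name starting with "G" in warehouse_beta: 2
Records with product name starting with "G" in warehouse_gamma: 2

Total: 2 + 2 = 4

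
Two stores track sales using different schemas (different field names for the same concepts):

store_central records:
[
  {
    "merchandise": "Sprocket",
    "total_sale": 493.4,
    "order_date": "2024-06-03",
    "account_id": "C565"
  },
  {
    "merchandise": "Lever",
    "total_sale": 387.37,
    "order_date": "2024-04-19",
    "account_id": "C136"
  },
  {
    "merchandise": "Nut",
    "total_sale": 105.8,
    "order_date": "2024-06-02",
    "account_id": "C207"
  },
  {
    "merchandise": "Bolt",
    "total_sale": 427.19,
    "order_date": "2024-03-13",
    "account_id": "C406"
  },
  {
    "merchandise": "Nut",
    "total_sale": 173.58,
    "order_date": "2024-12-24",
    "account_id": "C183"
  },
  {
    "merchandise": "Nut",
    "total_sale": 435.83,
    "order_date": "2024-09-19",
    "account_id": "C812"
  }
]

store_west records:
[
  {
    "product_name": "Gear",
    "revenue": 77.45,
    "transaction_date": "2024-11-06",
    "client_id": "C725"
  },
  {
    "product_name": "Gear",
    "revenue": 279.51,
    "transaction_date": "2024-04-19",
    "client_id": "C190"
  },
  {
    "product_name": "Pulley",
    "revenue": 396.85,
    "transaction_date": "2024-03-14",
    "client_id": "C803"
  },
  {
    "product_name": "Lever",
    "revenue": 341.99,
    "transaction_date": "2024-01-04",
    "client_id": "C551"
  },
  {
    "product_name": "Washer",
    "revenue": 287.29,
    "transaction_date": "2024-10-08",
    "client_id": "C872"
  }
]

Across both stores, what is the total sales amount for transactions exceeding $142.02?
3223.01

Schema mapping: "total_sale" (store_central) = "revenue" (store_west) = sale amount

Sum of sales > $142.02 in store_central: 1917.37
Sum of sales > $142.02 in store_west: 1305.64

Total: 1917.37 + 1305.64 = 3223.01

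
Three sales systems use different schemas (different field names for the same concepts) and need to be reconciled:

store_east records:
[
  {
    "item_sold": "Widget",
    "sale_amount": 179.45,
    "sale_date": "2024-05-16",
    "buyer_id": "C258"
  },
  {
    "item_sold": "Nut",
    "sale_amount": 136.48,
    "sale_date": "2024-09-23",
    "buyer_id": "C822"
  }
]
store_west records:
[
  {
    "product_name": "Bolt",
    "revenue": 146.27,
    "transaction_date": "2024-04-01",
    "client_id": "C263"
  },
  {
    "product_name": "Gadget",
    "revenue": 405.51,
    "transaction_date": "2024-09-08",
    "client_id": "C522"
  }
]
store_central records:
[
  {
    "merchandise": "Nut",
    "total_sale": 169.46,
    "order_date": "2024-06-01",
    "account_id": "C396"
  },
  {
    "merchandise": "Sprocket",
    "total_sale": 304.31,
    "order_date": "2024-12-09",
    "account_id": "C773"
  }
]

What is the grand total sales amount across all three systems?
1341.48

Schema reconciliation - all amount fields map to sale amount:

store_east (sale_amount): 315.93
store_west (revenue): 551.78
store_central (total_sale): 473.77

Grand total: 1341.48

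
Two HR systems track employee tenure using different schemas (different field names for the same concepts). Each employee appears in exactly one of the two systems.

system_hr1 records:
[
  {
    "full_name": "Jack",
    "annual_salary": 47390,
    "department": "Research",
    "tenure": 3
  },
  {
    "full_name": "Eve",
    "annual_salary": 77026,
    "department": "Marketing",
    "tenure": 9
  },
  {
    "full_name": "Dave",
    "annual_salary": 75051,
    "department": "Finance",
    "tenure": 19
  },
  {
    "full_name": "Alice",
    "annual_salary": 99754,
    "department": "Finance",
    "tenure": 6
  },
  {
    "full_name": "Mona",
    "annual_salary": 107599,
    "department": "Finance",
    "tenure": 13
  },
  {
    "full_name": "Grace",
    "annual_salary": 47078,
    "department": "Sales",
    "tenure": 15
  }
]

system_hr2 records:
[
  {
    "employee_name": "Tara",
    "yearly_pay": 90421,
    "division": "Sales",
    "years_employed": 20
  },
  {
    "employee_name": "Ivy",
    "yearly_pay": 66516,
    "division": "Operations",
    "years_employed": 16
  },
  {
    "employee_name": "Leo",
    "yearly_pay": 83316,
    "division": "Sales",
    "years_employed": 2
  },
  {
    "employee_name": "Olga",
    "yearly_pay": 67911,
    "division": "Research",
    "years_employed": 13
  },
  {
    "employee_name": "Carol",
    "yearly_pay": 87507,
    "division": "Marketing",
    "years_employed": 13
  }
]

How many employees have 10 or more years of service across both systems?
7

Reconcile schemas: "tenure" (system_hr1) = "years_employed" (system_hr2) = years of service

From system_hr1: 3 employees with >= 10 years
From system_hr2: 4 employees with >= 10 years

Total: 3 + 4 = 7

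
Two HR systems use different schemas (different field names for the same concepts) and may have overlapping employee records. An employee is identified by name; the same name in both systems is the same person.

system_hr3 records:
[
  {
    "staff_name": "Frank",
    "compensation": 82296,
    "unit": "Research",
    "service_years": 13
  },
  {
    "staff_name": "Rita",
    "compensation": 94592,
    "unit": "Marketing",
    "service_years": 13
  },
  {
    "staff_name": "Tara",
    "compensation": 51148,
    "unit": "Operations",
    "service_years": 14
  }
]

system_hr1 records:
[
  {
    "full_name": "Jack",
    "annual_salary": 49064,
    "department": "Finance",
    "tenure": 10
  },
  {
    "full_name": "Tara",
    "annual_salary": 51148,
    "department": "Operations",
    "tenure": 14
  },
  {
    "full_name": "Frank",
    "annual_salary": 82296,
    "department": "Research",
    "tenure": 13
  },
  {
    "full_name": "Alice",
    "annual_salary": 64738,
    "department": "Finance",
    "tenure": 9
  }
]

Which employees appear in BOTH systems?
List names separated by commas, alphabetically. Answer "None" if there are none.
Frank, Tara

Schema mapping: "staff_name" (system_hr3) = "full_name" (system_hr1) = employee name

Names in system_hr3: ['Frank', 'Rita', 'Tara']
Names in system_hr1: ['Alice', 'Frank', 'Jack', 'Tara']

Intersection: ['Frank', 'Tara']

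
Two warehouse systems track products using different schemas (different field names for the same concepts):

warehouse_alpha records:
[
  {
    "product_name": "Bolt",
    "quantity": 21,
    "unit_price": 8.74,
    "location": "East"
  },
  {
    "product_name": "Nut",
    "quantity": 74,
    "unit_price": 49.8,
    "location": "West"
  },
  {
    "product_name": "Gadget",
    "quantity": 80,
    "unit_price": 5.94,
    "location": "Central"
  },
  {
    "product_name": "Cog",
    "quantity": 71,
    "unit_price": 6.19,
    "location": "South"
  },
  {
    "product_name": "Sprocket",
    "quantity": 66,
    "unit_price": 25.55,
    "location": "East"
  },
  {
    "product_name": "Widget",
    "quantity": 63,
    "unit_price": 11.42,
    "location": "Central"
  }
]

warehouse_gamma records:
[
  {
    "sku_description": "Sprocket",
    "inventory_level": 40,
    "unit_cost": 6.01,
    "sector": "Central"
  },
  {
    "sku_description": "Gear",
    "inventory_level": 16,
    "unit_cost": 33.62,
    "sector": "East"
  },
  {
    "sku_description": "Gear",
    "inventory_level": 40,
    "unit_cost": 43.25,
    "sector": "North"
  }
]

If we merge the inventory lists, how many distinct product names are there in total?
7

Schema mapping: "product_name" (warehouse_alpha) = "sku_description" (warehouse_gamma) = product name

Products in warehouse_alpha: ['Bolt', 'Cog', 'Gadget', 'Nut', 'Sprocket', 'Widget']
Products in warehouse_gamma: ['Gear', 'Sprocket']

Union (unique products): ['Bolt', 'Cog', 'Gadget', 'Gear', 'Nut', 'Sprocket', 'Widget']
Count: 7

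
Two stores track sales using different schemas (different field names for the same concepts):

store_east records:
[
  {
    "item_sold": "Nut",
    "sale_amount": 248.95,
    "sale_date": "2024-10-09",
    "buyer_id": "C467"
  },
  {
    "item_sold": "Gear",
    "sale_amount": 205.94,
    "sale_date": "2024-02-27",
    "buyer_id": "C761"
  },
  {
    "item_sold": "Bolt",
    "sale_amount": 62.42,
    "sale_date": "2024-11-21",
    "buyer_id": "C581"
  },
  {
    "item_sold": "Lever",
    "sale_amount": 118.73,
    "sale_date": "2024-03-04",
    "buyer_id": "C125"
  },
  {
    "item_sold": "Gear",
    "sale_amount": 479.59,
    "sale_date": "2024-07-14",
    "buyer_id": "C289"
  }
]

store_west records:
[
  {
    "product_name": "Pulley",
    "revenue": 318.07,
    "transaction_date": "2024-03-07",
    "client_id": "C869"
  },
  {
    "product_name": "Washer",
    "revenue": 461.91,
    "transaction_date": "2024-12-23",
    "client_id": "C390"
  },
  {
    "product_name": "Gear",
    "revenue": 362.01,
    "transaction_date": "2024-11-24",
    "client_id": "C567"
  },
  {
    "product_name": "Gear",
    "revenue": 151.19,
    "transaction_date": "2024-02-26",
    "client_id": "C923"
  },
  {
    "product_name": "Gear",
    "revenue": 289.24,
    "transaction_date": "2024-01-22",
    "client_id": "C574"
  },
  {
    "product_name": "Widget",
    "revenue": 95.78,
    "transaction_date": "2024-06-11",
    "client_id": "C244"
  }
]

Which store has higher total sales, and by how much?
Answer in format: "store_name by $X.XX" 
store_west by $562.57

Schema mapping: "sale_amount" (store_east) = "revenue" (store_west) = sale amount

Total for store_east: 1115.63
Total for store_west: 1678.20

Difference: |1115.63 - 1678.20| = 562.57
store_west has higher sales by $562.57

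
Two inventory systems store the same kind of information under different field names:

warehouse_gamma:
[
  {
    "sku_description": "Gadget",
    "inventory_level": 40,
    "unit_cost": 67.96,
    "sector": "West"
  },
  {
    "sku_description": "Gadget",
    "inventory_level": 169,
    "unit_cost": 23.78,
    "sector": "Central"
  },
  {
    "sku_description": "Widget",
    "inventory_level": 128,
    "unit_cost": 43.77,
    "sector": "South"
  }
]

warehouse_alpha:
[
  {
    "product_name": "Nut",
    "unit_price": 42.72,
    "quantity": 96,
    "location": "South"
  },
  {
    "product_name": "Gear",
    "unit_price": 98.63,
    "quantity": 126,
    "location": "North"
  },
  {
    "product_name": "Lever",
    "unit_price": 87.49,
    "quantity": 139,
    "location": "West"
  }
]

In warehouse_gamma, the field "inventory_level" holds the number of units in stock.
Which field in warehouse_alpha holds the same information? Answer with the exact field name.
quantity

In warehouse_gamma, "inventory_level" holds the number of units in stock.
The fields in warehouse_alpha are: "product_name", "unit_price", "quantity", "location".
"quantity" is the match: the name refers to the same concept and its values are whole-number counts (e.g. 96, 126).
The other fields ("product_name", "unit_price", "location") hold different kinds of data.

So "inventory_level" in warehouse_gamma corresponds to "quantity" in warehouse_alpha.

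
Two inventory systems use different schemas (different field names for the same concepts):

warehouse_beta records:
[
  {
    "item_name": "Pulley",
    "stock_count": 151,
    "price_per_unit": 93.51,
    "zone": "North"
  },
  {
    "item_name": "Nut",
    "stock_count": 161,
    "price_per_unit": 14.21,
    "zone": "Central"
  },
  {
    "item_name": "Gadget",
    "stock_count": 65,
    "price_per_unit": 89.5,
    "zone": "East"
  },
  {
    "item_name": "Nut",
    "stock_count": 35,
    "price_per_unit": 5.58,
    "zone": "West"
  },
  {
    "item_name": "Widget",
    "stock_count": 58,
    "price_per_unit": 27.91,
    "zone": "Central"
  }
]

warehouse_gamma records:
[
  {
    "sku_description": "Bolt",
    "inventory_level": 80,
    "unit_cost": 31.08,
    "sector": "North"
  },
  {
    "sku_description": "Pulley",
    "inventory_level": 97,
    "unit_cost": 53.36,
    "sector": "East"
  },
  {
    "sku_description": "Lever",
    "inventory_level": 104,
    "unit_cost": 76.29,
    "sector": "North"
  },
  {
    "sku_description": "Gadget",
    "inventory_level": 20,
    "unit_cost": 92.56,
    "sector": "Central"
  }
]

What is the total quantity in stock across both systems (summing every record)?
771

To reconcile these schemas, identify the field holding the quantity in stock in each system:
1. In warehouse_beta it is "stock_count"
2. In warehouse_gamma it is "inventory_level"

From warehouse_beta: 151 + 161 + 65 + 35 + 58 = 470
From warehouse_gamma: 80 + 97 + 104 + 20 = 301

Total: 470 + 301 = 771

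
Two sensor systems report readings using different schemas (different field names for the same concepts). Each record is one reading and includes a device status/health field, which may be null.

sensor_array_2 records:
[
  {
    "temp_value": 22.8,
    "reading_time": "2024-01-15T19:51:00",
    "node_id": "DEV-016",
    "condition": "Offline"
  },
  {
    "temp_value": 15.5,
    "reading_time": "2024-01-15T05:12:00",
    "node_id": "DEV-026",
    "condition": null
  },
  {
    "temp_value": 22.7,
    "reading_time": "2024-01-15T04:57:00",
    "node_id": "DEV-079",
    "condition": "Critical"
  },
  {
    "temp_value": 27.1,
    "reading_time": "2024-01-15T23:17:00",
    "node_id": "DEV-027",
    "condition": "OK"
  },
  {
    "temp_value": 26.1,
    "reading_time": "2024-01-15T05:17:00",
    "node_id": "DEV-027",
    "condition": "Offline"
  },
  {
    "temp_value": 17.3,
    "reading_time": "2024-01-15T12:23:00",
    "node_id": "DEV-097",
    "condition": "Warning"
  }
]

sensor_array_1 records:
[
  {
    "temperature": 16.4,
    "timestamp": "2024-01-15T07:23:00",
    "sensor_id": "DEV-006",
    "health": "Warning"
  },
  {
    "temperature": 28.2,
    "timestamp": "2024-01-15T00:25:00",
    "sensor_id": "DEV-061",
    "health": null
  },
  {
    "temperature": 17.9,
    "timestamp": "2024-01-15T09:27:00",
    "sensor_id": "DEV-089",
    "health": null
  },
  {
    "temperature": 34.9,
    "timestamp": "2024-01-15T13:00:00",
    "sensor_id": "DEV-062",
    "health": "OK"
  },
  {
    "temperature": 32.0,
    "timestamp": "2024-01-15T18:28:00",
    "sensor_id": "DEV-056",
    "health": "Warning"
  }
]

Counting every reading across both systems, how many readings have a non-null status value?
8

Schema mapping: "condition" (sensor_array_2) = "health" (sensor_array_1) = status

Non-null in sensor_array_2: 5
Non-null in sensor_array_1: 3

Total non-null: 5 + 3 = 8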